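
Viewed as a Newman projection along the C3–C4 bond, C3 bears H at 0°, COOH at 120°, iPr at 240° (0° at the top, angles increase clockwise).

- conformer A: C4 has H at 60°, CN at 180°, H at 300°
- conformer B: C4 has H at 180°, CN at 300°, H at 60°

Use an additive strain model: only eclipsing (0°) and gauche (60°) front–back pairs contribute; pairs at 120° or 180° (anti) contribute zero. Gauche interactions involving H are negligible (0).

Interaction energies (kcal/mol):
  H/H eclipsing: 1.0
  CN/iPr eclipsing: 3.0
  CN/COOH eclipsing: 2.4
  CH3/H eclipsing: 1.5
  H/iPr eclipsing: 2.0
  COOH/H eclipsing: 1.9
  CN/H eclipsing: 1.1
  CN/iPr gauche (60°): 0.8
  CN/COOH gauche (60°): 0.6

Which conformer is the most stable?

B

A (staggered): COOH(120°)/CN(180°) gauche 0.6; iPr(240°)/CN(180°) gauche 0.8 → 1.4 kcal/mol.
B (staggered): iPr(240°)/CN(300°) gauche 0.8 → 0.8 kcal/mol.
B has the lowest total (0.8 kcal/mol).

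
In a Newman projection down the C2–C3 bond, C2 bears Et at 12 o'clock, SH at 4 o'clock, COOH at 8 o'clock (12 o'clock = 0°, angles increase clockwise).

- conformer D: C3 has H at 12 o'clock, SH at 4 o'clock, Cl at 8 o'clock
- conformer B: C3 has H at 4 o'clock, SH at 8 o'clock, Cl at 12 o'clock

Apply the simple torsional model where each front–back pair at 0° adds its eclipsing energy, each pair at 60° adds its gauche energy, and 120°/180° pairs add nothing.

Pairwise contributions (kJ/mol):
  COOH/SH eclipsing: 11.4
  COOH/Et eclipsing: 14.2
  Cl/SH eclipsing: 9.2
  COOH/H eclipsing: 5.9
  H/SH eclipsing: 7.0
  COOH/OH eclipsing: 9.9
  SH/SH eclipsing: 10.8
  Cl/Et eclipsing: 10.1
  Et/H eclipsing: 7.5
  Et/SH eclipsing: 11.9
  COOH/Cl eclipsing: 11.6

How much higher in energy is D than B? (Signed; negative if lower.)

D (eclipsed): Et–H eclipsed, SH–SH eclipsed, COOH–Cl eclipsed; 7.5 + 10.8 + 11.6 = 29.9 kJ/mol.
B (eclipsed): Et–Cl eclipsed, SH–H eclipsed, COOH–SH eclipsed; 10.1 + 7.0 + 11.4 = 28.5 kJ/mol.
E(D) − E(B) = 29.9 − 28.5 = +1.4 kJ/mol.

+1.4 kJ/mol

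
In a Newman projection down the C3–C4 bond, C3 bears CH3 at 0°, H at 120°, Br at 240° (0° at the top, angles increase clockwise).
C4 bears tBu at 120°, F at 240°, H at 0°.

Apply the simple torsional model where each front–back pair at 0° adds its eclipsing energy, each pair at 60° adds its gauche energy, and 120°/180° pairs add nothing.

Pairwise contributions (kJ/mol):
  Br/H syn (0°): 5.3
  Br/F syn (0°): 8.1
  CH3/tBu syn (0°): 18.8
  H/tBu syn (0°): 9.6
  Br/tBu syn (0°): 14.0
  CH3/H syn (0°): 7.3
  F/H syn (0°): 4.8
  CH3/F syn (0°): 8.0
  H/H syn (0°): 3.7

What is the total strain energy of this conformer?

25.0 kJ/mol

This conformer is eclipsed. CH3 at 0° is eclipsed with H at 0° (7.3); H at 120° is eclipsed with tBu at 120° (9.6); Br at 240° is eclipsed with F at 240° (8.1). Total 25.0 kJ/mol.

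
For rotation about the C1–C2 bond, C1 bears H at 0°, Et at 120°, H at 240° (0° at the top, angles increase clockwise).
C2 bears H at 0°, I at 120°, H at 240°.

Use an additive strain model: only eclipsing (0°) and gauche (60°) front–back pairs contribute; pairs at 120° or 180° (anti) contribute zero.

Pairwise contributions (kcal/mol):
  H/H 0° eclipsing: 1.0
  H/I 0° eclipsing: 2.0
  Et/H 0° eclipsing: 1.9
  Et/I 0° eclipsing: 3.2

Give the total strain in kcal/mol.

This conformer (eclipsed): H–H eclipsed, Et–I eclipsed, H–H eclipsed; 1.0 + 3.2 + 1.0 = 5.2 kcal/mol.

5.2 kcal/mol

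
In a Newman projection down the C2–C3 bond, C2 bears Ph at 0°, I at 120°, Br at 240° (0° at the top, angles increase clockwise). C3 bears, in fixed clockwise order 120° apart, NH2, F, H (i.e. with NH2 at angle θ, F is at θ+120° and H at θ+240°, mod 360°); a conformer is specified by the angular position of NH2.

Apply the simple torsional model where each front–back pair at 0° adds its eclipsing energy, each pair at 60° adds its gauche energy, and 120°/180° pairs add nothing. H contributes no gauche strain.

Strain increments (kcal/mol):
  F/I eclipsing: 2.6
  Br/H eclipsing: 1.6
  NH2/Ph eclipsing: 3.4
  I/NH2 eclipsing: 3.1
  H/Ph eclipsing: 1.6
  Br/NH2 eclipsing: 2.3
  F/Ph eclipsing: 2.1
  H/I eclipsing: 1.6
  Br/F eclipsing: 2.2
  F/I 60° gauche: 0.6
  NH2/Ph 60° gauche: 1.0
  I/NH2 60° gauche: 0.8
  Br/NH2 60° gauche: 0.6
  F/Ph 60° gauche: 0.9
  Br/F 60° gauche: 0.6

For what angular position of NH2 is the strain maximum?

NH2 at 0° (eclipsed): Ph(0°)/NH2(0°) eclipsed 3.4; I(120°)/F(120°) eclipsed 2.6; Br(240°)/H(240°) eclipsed 1.6 → 7.6 kcal/mol.
NH2 at 60° (staggered): Ph(0°)/NH2(60°) gauche 1.0; I(120°)/NH2(60°) gauche 0.8; I(120°)/F(180°) gauche 0.6; Br(240°)/F(180°) gauche 0.6 → 3.0 kcal/mol.
NH2 at 120° (eclipsed): Ph(0°)/H(0°) eclipsed 1.6; I(120°)/NH2(120°) eclipsed 3.1; Br(240°)/F(240°) eclipsed 2.2 → 6.9 kcal/mol.
NH2 at 180° (staggered): Ph(0°)/F(300°) gauche 0.9; I(120°)/NH2(180°) gauche 0.8; Br(240°)/NH2(180°) gauche 0.6; Br(240°)/F(300°) gauche 0.6 → 2.9 kcal/mol.
NH2 at 240° (eclipsed): Ph(0°)/F(0°) eclipsed 2.1; I(120°)/H(120°) eclipsed 1.6; Br(240°)/NH2(240°) eclipsed 2.3 → 6.0 kcal/mol.
NH2 at 300° (staggered): Ph(0°)/NH2(300°) gauche 1.0; Ph(0°)/F(60°) gauche 0.9; I(120°)/F(60°) gauche 0.6; Br(240°)/NH2(300°) gauche 0.6 → 3.1 kcal/mol.
The maximum (7.6 kcal/mol) occurs with NH2 at 0°.

0°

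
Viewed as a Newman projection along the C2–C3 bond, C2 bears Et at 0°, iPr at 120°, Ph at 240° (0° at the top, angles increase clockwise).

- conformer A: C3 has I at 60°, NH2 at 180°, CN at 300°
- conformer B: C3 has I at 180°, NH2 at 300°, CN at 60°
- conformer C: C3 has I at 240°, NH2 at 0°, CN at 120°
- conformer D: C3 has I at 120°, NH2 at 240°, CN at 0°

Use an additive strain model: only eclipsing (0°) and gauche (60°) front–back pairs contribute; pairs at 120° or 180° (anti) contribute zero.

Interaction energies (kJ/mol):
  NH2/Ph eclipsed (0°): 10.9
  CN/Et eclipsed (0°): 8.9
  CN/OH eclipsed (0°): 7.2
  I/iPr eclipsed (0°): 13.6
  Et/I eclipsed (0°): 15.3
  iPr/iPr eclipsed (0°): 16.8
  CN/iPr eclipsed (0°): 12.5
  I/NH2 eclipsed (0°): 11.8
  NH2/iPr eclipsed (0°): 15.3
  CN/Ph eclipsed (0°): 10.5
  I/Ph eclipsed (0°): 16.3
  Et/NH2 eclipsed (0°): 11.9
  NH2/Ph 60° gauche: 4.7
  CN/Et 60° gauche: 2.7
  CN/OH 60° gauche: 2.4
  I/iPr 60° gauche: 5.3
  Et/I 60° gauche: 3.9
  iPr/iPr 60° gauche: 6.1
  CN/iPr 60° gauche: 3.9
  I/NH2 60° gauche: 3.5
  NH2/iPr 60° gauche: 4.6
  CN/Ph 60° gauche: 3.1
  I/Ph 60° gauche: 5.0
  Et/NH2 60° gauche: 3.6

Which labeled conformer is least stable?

A is staggered. Et at 0° is gauche with I at 60° (3.9); Et at 0° is gauche with CN at 300° (2.7); iPr at 120° is gauche with I at 60° (5.3); iPr at 120° is gauche with NH2 at 180° (4.6); Ph at 240° is gauche with NH2 at 180° (4.7); Ph at 240° is gauche with CN at 300° (3.1). Total 24.3 kJ/mol.
B is staggered. Et at 0° is gauche with NH2 at 300° (3.6); Et at 0° is gauche with CN at 60° (2.7); iPr at 120° is gauche with I at 180° (5.3); iPr at 120° is gauche with CN at 60° (3.9); Ph at 240° is gauche with I at 180° (5.0); Ph at 240° is gauche with NH2 at 300° (4.7). Total 25.2 kJ/mol.
C is eclipsed. Et at 0° is eclipsed with NH2 at 0° (11.9); iPr at 120° is eclipsed with CN at 120° (12.5); Ph at 240° is eclipsed with I at 240° (16.3). Total 40.7 kJ/mol.
D is eclipsed. Et at 0° is eclipsed with CN at 0° (8.9); iPr at 120° is eclipsed with I at 120° (13.6); Ph at 240° is eclipsed with NH2 at 240° (10.9). Total 33.4 kJ/mol.
C has the highest total (40.7 kJ/mol).

C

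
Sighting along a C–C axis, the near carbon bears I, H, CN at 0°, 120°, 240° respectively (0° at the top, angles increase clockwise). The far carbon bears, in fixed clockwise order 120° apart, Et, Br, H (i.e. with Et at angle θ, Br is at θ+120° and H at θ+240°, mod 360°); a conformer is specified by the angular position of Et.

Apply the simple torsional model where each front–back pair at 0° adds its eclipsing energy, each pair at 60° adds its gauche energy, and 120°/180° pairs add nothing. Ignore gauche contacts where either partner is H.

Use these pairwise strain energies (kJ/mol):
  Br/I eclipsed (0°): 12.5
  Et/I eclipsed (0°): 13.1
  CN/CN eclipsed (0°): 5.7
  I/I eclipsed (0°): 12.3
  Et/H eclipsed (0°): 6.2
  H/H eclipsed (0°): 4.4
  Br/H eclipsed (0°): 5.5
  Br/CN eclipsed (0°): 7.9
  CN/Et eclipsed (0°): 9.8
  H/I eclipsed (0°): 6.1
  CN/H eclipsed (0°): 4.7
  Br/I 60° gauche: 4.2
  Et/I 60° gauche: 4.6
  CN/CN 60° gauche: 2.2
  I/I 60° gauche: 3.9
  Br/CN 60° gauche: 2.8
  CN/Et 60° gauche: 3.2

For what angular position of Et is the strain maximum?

240°

Et at 0° (eclipsed): I–Et eclipsed, H–Br eclipsed, CN–H eclipsed; 13.1 + 5.5 + 4.7 = 23.3 kJ/mol.
Et at 60° (staggered): I–Et gauche, CN–Br gauche; 4.6 + 2.8 = 7.4 kJ/mol.
Et at 120° (eclipsed): I–H eclipsed, H–Et eclipsed, CN–Br eclipsed; 6.1 + 6.2 + 7.9 = 20.2 kJ/mol.
Et at 180° (staggered): I–Br gauche, CN–Et gauche, CN–Br gauche; 4.2 + 3.2 + 2.8 = 10.2 kJ/mol.
Et at 240° (eclipsed): I–Br eclipsed, H–H eclipsed, CN–Et eclipsed; 12.5 + 4.4 + 9.8 = 26.7 kJ/mol.
Et at 300° (staggered): I–Et gauche, I–Br gauche, CN–Et gauche; 4.6 + 4.2 + 3.2 = 12.0 kJ/mol.
The maximum (26.7 kJ/mol) occurs with Et at 240°.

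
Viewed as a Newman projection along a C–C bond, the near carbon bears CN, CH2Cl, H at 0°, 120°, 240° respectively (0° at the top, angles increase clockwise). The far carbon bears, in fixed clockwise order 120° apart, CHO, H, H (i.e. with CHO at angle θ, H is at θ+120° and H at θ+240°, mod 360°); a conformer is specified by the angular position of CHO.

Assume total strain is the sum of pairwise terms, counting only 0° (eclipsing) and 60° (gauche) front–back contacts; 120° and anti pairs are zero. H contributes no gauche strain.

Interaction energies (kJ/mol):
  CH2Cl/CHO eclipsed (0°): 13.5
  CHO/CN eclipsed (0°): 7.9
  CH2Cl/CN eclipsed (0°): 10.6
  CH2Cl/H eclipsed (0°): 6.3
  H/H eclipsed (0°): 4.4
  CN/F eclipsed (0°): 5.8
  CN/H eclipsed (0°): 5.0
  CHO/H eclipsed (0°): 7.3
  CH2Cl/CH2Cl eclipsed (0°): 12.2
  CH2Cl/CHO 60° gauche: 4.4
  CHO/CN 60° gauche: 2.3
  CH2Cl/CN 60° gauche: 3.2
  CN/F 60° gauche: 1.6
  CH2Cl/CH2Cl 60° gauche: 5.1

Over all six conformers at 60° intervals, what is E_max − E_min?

20.6 kJ/mol

CHO at 0° is eclipsed. CN at 0° is eclipsed with CHO at 0° (7.9); CH2Cl at 120° is eclipsed with H at 120° (6.3); H at 240° is eclipsed with H at 240° (4.4). Total 18.6 kJ/mol.
CHO at 60° is staggered. CN at 0° is gauche with CHO at 60° (2.3); CH2Cl at 120° is gauche with CHO at 60° (4.4). Total 6.7 kJ/mol.
CHO at 120° is eclipsed. CN at 0° is eclipsed with H at 0° (5.0); CH2Cl at 120° is eclipsed with CHO at 120° (13.5); H at 240° is eclipsed with H at 240° (4.4). Total 22.9 kJ/mol.
CHO at 180° is staggered. CH2Cl at 120° is gauche with CHO at 180° (4.4). Total 4.4 kJ/mol.
CHO at 240° is eclipsed. CN at 0° is eclipsed with H at 0° (5.0); CH2Cl at 120° is eclipsed with H at 120° (6.3); H at 240° is eclipsed with CHO at 240° (7.3). Total 18.6 kJ/mol.
CHO at 300° is staggered. CN at 0° is gauche with CHO at 300° (2.3). Total 2.3 kJ/mol.
Max at 120° (22.9 kJ/mol), min at 300° (2.3 kJ/mol); barrier = 20.6 kJ/mol.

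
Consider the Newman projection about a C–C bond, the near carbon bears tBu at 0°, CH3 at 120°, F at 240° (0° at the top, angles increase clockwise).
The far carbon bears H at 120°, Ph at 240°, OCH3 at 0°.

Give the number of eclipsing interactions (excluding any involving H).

Non-H eclipsing pairs: tBu(0°)/OCH3(0°); F(240°)/Ph(240°) — 2 interactions.

2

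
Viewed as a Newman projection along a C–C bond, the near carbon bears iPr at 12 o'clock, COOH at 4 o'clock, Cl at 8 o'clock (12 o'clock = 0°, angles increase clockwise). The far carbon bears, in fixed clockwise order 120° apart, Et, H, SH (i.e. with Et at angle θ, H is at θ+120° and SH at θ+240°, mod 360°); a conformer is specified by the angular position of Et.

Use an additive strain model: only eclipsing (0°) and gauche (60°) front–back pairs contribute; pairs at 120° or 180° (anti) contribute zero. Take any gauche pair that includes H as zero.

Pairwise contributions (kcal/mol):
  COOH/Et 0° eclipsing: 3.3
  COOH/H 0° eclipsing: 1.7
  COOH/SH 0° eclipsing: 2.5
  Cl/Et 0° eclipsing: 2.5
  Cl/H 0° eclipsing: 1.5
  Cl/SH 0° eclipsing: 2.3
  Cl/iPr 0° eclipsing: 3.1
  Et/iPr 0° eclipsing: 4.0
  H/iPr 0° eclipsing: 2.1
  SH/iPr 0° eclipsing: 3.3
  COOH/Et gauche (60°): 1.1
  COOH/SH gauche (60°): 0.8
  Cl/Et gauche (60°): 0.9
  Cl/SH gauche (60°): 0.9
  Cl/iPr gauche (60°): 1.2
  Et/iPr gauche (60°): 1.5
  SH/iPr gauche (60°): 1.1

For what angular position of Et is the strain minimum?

Et at 0° is eclipsed. iPr at 0° is eclipsed with Et at 0° (4.0); COOH at 120° is eclipsed with H at 120° (1.7); Cl at 240° is eclipsed with SH at 240° (2.3). Total 8.0 kcal/mol.
Et at 60° is staggered. iPr at 0° is gauche with Et at 60° (1.5); iPr at 0° is gauche with SH at 300° (1.1); COOH at 120° is gauche with Et at 60° (1.1); Cl at 240° is gauche with SH at 300° (0.9). Total 4.6 kcal/mol.
Et at 120° is eclipsed. iPr at 0° is eclipsed with SH at 0° (3.3); COOH at 120° is eclipsed with Et at 120° (3.3); Cl at 240° is eclipsed with H at 240° (1.5). Total 8.1 kcal/mol.
Et at 180° is staggered. iPr at 0° is gauche with SH at 60° (1.1); COOH at 120° is gauche with Et at 180° (1.1); COOH at 120° is gauche with SH at 60° (0.8); Cl at 240° is gauche with Et at 180° (0.9). Total 3.9 kcal/mol.
Et at 240° is eclipsed. iPr at 0° is eclipsed with H at 0° (2.1); COOH at 120° is eclipsed with SH at 120° (2.5); Cl at 240° is eclipsed with Et at 240° (2.5). Total 7.1 kcal/mol.
Et at 300° is staggered. iPr at 0° is gauche with Et at 300° (1.5); COOH at 120° is gauche with SH at 180° (0.8); Cl at 240° is gauche with Et at 300° (0.9); Cl at 240° is gauche with SH at 180° (0.9). Total 4.1 kcal/mol.
The minimum (3.9 kcal/mol) occurs with Et at 180°.

180°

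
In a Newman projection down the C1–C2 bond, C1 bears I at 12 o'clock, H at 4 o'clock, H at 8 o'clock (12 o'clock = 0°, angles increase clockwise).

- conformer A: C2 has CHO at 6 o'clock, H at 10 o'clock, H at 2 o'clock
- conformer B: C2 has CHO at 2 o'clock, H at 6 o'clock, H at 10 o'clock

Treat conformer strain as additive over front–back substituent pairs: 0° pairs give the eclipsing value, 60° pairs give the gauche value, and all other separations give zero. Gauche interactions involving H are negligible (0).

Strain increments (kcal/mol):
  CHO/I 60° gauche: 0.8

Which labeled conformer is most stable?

A (staggered): no non-H gauche contacts → 0.0 kcal/mol.
B (staggered): I–CHO gauche; 0.8 = 0.8 kcal/mol.
A has the lowest total (0.0 kcal/mol).

A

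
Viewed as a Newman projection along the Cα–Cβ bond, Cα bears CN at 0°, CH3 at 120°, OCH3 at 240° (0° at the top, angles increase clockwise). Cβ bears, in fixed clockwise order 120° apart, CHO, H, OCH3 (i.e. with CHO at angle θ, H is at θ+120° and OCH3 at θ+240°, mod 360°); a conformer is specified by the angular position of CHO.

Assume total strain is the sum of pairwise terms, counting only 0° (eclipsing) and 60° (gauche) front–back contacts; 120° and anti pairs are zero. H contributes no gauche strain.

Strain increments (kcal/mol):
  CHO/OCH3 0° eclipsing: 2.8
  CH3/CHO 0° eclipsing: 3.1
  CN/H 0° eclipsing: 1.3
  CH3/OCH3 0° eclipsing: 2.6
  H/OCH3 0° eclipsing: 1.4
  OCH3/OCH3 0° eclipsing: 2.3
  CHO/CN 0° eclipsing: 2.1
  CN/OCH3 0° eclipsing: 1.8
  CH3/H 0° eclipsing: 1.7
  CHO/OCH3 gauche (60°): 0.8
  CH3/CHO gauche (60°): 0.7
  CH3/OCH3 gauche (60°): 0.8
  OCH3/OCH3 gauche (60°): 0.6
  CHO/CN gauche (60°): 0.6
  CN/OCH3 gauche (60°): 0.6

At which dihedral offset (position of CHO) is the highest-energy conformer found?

240°

CHO at 0° is eclipsed. CN at 0° is eclipsed with CHO at 0° (2.1); CH3 at 120° is eclipsed with H at 120° (1.7); OCH3 at 240° is eclipsed with OCH3 at 240° (2.3). Total 6.1 kcal/mol.
CHO at 60° is staggered. CN at 0° is gauche with CHO at 60° (0.6); CN at 0° is gauche with OCH3 at 300° (0.6); CH3 at 120° is gauche with CHO at 60° (0.7); OCH3 at 240° is gauche with OCH3 at 300° (0.6). Total 2.5 kcal/mol.
CHO at 120° is eclipsed. CN at 0° is eclipsed with OCH3 at 0° (1.8); CH3 at 120° is eclipsed with CHO at 120° (3.1); OCH3 at 240° is eclipsed with H at 240° (1.4). Total 6.3 kcal/mol.
CHO at 180° is staggered. CN at 0° is gauche with OCH3 at 60° (0.6); CH3 at 120° is gauche with CHO at 180° (0.7); CH3 at 120° is gauche with OCH3 at 60° (0.8); OCH3 at 240° is gauche with CHO at 180° (0.8). Total 2.9 kcal/mol.
CHO at 240° is eclipsed. CN at 0° is eclipsed with H at 0° (1.3); CH3 at 120° is eclipsed with OCH3 at 120° (2.6); OCH3 at 240° is eclipsed with CHO at 240° (2.8). Total 6.7 kcal/mol.
CHO at 300° is staggered. CN at 0° is gauche with CHO at 300° (0.6); CH3 at 120° is gauche with OCH3 at 180° (0.8); OCH3 at 240° is gauche with CHO at 300° (0.8); OCH3 at 240° is gauche with OCH3 at 180° (0.6). Total 2.8 kcal/mol.
The maximum (6.7 kcal/mol) occurs with CHO at 240°.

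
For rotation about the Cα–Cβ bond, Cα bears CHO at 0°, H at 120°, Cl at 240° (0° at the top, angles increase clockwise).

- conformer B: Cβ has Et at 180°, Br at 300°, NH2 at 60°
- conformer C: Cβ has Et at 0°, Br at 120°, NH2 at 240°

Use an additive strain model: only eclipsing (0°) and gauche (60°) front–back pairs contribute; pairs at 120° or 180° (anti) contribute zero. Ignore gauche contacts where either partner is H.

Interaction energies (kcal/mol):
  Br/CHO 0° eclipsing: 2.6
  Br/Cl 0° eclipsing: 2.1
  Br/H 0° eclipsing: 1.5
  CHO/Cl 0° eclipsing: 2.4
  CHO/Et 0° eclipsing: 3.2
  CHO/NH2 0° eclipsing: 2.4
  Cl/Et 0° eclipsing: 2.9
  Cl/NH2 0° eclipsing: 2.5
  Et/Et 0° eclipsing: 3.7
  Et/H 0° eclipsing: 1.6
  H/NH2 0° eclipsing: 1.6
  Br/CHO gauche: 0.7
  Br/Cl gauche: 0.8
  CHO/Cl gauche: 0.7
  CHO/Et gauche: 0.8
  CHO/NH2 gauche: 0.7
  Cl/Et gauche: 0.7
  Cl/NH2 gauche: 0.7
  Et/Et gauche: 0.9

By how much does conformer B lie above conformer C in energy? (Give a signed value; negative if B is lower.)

B is staggered. CHO at 0° is gauche with Br at 300° (0.7); CHO at 0° is gauche with NH2 at 60° (0.7); Cl at 240° is gauche with Et at 180° (0.7); Cl at 240° is gauche with Br at 300° (0.8). Total 2.9 kcal/mol.
C is eclipsed. CHO at 0° is eclipsed with Et at 0° (3.2); H at 120° is eclipsed with Br at 120° (1.5); Cl at 240° is eclipsed with NH2 at 240° (2.5). Total 7.2 kcal/mol.
E(B) − E(C) = 2.9 − 7.2 = -4.3 kcal/mol.

-4.3 kcal/mol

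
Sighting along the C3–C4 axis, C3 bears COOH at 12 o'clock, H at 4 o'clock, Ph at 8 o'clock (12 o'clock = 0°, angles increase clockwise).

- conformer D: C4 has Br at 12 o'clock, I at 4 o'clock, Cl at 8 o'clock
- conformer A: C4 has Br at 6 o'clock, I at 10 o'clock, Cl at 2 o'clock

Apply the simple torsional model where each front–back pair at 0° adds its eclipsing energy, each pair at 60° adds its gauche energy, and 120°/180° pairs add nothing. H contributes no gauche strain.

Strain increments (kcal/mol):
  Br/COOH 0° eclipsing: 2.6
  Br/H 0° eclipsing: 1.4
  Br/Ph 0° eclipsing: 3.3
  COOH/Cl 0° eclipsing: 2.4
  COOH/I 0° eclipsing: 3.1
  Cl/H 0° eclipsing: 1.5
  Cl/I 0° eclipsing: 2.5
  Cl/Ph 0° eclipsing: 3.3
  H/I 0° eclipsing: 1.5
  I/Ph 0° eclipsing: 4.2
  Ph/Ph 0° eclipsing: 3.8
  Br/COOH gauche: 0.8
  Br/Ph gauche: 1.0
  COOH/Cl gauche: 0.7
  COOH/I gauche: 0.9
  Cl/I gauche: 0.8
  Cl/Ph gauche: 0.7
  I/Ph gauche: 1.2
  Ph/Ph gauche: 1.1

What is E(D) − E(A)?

D (eclipsed): COOH(0°)/Br(0°) eclipsed 2.6; H(120°)/I(120°) eclipsed 1.5; Ph(240°)/Cl(240°) eclipsed 3.3 → 7.4 kcal/mol.
A (staggered): COOH(0°)/I(300°) gauche 0.9; COOH(0°)/Cl(60°) gauche 0.7; Ph(240°)/Br(180°) gauche 1.0; Ph(240°)/I(300°) gauche 1.2 → 3.8 kcal/mol.
E(D) − E(A) = 7.4 − 3.8 = +3.6 kcal/mol.

+3.6 kcal/mol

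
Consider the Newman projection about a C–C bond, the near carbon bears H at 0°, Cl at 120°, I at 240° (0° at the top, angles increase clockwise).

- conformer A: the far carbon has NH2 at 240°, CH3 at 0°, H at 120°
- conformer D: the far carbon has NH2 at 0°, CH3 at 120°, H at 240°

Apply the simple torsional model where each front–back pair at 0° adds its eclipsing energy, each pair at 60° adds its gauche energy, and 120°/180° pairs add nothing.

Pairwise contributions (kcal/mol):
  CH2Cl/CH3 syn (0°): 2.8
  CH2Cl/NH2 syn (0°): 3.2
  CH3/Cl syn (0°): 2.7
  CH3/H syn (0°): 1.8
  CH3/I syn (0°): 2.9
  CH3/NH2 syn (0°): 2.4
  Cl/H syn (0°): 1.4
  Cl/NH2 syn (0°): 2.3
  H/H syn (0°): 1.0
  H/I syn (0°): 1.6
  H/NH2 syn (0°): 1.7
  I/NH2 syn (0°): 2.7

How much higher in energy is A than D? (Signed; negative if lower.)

A is eclipsed. H at 0° is eclipsed with CH3 at 0° (1.8); Cl at 120° is eclipsed with H at 120° (1.4); I at 240° is eclipsed with NH2 at 240° (2.7). Total 5.9 kcal/mol.
D is eclipsed. H at 0° is eclipsed with NH2 at 0° (1.7); Cl at 120° is eclipsed with CH3 at 120° (2.7); I at 240° is eclipsed with H at 240° (1.6). Total 6.0 kcal/mol.
E(A) − E(D) = 5.9 − 6.0 = -0.1 kcal/mol.

-0.1 kcal/mol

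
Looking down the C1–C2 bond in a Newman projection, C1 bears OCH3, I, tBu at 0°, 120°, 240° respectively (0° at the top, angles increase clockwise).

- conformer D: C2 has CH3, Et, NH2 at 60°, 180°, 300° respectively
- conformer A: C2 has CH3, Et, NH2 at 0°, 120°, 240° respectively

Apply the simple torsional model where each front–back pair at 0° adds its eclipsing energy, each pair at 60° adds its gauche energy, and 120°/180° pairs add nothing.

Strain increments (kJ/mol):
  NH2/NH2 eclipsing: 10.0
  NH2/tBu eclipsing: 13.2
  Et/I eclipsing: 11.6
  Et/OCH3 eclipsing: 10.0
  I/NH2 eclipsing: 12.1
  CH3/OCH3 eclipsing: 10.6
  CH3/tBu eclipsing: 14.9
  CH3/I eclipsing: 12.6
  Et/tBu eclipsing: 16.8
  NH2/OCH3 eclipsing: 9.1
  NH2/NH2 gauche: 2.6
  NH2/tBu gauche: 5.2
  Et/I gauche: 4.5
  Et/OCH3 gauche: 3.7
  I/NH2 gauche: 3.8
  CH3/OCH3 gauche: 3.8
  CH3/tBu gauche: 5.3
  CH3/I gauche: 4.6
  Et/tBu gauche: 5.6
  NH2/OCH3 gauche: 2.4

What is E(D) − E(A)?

D (staggered): OCH3(0°)/CH3(60°) gauche 3.8; OCH3(0°)/NH2(300°) gauche 2.4; I(120°)/CH3(60°) gauche 4.6; I(120°)/Et(180°) gauche 4.5; tBu(240°)/Et(180°) gauche 5.6; tBu(240°)/NH2(300°) gauche 5.2 → 26.1 kJ/mol.
A (eclipsed): OCH3(0°)/CH3(0°) eclipsed 10.6; I(120°)/Et(120°) eclipsed 11.6; tBu(240°)/NH2(240°) eclipsed 13.2 → 35.4 kJ/mol.
E(D) − E(A) = 26.1 − 35.4 = -9.3 kJ/mol.

-9.3 kJ/mol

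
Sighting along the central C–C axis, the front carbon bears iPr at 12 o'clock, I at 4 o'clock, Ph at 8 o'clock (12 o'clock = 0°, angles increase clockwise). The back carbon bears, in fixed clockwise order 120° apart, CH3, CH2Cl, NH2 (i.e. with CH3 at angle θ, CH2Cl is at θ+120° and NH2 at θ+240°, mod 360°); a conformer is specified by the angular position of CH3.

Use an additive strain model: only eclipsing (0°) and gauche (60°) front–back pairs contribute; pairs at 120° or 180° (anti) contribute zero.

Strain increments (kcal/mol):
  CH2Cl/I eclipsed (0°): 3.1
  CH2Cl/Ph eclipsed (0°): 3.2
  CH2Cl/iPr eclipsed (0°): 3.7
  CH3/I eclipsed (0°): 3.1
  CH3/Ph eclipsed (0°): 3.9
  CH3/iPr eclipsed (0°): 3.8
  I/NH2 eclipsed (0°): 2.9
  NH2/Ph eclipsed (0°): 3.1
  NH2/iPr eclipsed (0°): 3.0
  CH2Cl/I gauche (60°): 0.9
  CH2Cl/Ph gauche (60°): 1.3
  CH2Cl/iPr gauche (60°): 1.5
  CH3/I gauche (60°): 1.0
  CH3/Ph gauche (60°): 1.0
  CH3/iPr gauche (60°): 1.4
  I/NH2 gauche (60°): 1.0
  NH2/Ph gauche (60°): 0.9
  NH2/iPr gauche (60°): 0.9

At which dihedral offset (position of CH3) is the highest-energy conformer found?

CH3 at 0° (eclipsed): iPr–CH3 eclipsed, I–CH2Cl eclipsed, Ph–NH2 eclipsed; 3.8 + 3.1 + 3.1 = 10.0 kcal/mol.
CH3 at 60° (staggered): iPr–CH3 gauche, iPr–NH2 gauche, I–CH3 gauche, I–CH2Cl gauche, Ph–CH2Cl gauche, Ph–NH2 gauche; 1.4 + 0.9 + 1.0 + 0.9 + 1.3 + 0.9 = 6.4 kcal/mol.
CH3 at 120° (eclipsed): iPr–NH2 eclipsed, I–CH3 eclipsed, Ph–CH2Cl eclipsed; 3.0 + 3.1 + 3.2 = 9.3 kcal/mol.
CH3 at 180° (staggered): iPr–CH2Cl gauche, iPr–NH2 gauche, I–CH3 gauche, I–NH2 gauche, Ph–CH3 gauche, Ph–CH2Cl gauche; 1.5 + 0.9 + 1.0 + 1.0 + 1.0 + 1.3 = 6.7 kcal/mol.
CH3 at 240° (eclipsed): iPr–CH2Cl eclipsed, I–NH2 eclipsed, Ph–CH3 eclipsed; 3.7 + 2.9 + 3.9 = 10.5 kcal/mol.
CH3 at 300° (staggered): iPr–CH3 gauche, iPr–CH2Cl gauche, I–CH2Cl gauche, I–NH2 gauche, Ph–CH3 gauche, Ph–NH2 gauche; 1.4 + 1.5 + 0.9 + 1.0 + 1.0 + 0.9 = 6.7 kcal/mol.
The maximum (10.5 kcal/mol) occurs with CH3 at 240°.

240°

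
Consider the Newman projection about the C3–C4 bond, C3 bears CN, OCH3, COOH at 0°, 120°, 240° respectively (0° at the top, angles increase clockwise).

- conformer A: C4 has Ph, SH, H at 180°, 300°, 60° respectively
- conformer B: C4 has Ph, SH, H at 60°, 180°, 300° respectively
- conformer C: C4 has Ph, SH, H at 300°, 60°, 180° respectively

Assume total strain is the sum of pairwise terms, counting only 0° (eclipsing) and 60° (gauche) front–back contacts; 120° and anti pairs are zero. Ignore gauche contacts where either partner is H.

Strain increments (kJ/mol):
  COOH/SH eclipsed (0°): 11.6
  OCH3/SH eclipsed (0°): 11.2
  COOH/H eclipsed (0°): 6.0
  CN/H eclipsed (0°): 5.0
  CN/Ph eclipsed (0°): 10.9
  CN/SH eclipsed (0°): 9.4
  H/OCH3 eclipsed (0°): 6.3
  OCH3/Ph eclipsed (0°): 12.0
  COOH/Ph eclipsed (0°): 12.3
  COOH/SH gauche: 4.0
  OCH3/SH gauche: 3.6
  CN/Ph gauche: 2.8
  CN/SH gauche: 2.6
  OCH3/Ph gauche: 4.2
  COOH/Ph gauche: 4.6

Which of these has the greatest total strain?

A

A (staggered): CN–SH gauche, OCH3–Ph gauche, COOH–Ph gauche, COOH–SH gauche; 2.6 + 4.2 + 4.6 + 4.0 = 15.4 kJ/mol.
B (staggered): CN–Ph gauche, OCH3–Ph gauche, OCH3–SH gauche, COOH–SH gauche; 2.8 + 4.2 + 3.6 + 4.0 = 14.6 kJ/mol.
C (staggered): CN–Ph gauche, CN–SH gauche, OCH3–SH gauche, COOH–Ph gauche; 2.8 + 2.6 + 3.6 + 4.6 = 13.6 kJ/mol.
A has the highest total (15.4 kJ/mol).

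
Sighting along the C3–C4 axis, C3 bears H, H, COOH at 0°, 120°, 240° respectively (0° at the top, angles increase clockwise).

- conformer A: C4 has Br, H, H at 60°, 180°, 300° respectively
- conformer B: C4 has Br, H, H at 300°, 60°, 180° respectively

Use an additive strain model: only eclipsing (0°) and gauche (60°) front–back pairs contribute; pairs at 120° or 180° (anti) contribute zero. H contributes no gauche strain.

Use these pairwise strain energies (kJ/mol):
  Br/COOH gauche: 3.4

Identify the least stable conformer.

B

A (staggered): no non-H gauche contacts → 0.0 kJ/mol.
B (staggered): COOH(240°)/Br(300°) gauche 3.4 → 3.4 kJ/mol.
B has the highest total (3.4 kJ/mol).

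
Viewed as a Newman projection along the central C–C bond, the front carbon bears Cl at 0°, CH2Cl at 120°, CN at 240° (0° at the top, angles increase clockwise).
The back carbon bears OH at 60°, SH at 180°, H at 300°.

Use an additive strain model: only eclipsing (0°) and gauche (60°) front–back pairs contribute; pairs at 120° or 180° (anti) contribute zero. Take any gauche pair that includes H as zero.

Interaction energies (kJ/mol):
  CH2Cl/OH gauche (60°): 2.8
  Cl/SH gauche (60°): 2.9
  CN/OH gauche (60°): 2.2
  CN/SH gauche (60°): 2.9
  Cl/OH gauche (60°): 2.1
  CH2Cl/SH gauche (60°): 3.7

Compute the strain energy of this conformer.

This conformer (staggered): Cl–OH gauche, CH2Cl–OH gauche, CH2Cl–SH gauche, CN–SH gauche; 2.1 + 2.8 + 3.7 + 2.9 = 11.5 kJ/mol.

11.5 kJ/mol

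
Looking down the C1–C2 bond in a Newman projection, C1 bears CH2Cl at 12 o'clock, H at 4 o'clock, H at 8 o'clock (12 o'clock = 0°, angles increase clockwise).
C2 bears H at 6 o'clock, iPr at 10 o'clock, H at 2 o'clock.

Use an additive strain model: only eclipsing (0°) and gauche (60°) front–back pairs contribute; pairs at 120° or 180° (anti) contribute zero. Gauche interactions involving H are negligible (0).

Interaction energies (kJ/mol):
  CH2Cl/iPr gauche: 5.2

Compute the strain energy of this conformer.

5.2 kJ/mol

This conformer (staggered): CH2Cl(0°)/iPr(300°) gauche 5.2 → 5.2 kJ/mol.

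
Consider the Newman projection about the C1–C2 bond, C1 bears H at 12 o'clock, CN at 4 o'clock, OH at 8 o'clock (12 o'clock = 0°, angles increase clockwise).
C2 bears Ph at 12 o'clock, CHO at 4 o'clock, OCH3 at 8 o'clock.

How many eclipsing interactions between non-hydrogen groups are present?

2

Non-H eclipsing pairs: CN(120°)/CHO(120°); OH(240°)/OCH3(240°) — 2 interactions.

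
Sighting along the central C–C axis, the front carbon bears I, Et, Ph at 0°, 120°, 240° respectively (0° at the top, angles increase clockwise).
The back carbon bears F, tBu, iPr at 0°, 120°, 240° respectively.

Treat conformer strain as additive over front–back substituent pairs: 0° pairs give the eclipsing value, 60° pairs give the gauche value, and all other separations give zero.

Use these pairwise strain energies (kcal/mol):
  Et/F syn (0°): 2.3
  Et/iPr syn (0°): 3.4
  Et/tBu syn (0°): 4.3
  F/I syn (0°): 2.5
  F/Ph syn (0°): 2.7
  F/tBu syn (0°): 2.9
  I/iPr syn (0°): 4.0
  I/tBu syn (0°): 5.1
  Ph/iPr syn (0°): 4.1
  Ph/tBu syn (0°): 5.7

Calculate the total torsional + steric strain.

10.9 kcal/mol

This conformer (eclipsed): I–F eclipsed, Et–tBu eclipsed, Ph–iPr eclipsed; 2.5 + 4.3 + 4.1 = 10.9 kcal/mol.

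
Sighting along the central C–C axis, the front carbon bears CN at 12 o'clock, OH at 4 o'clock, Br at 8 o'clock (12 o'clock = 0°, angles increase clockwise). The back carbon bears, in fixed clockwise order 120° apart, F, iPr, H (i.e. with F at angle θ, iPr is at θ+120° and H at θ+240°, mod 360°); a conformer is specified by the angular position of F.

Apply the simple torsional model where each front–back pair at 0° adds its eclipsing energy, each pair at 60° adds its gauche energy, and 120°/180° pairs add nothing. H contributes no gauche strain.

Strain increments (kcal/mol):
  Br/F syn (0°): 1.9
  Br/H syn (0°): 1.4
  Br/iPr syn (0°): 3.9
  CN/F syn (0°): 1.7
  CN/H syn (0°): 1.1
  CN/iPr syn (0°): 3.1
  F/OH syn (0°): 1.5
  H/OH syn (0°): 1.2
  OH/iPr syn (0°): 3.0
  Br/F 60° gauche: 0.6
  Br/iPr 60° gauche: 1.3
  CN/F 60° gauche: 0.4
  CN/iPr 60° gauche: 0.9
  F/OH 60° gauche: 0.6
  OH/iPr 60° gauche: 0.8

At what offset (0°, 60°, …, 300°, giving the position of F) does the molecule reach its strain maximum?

F at 0° (eclipsed): CN–F eclipsed, OH–iPr eclipsed, Br–H eclipsed; 1.7 + 3.0 + 1.4 = 6.1 kcal/mol.
F at 60° (staggered): CN–F gauche, OH–F gauche, OH–iPr gauche, Br–iPr gauche; 0.4 + 0.6 + 0.8 + 1.3 = 3.1 kcal/mol.
F at 120° (eclipsed): CN–H eclipsed, OH–F eclipsed, Br–iPr eclipsed; 1.1 + 1.5 + 3.9 = 6.5 kcal/mol.
F at 180° (staggered): CN–iPr gauche, OH–F gauche, Br–F gauche, Br–iPr gauche; 0.9 + 0.6 + 0.6 + 1.3 = 3.4 kcal/mol.
F at 240° (eclipsed): CN–iPr eclipsed, OH–H eclipsed, Br–F eclipsed; 3.1 + 1.2 + 1.9 = 6.2 kcal/mol.
F at 300° (staggered): CN–F gauche, CN–iPr gauche, OH–iPr gauche, Br–F gauche; 0.4 + 0.9 + 0.8 + 0.6 = 2.7 kcal/mol.
The maximum (6.5 kcal/mol) occurs with F at 120°.

120°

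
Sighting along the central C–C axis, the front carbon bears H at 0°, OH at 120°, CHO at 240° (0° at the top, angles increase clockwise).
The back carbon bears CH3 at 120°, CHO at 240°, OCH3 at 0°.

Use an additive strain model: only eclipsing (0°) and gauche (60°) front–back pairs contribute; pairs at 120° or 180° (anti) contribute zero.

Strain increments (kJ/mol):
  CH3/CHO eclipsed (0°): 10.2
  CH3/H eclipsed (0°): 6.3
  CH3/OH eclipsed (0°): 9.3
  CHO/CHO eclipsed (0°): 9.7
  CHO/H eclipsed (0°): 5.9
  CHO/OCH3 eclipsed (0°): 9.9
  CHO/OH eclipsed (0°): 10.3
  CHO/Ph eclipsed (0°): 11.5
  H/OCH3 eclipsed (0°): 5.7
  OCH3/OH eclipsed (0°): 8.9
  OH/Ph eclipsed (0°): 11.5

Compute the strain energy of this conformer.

This conformer (eclipsed): H–OCH3 eclipsed, OH–CH3 eclipsed, CHO–CHO eclipsed; 5.7 + 9.3 + 9.7 = 24.7 kJ/mol.

24.7 kJ/mol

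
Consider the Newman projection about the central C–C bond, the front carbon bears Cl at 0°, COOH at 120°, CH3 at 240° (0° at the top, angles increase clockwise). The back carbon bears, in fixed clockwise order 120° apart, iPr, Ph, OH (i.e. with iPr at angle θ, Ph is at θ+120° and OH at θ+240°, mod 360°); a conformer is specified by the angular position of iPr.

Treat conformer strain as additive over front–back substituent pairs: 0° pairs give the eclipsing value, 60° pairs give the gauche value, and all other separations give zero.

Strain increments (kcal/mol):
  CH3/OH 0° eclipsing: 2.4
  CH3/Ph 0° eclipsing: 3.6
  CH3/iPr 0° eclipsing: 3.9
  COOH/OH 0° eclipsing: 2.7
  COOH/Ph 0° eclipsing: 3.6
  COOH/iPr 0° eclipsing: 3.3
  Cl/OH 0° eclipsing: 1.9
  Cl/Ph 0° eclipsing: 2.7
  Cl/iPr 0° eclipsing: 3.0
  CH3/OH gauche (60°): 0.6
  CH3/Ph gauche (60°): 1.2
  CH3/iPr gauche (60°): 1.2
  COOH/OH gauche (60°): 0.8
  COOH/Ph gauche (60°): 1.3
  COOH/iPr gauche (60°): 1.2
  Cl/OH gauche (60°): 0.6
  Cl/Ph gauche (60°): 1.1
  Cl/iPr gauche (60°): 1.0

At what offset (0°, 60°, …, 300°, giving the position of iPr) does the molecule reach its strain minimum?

60°

iPr at 0° (eclipsed): Cl–iPr eclipsed, COOH–Ph eclipsed, CH3–OH eclipsed; 3.0 + 3.6 + 2.4 = 9.0 kcal/mol.
iPr at 60° (staggered): Cl–iPr gauche, Cl–OH gauche, COOH–iPr gauche, COOH–Ph gauche, CH3–Ph gauche, CH3–OH gauche; 1.0 + 0.6 + 1.2 + 1.3 + 1.2 + 0.6 = 5.9 kcal/mol.
iPr at 120° (eclipsed): Cl–OH eclipsed, COOH–iPr eclipsed, CH3–Ph eclipsed; 1.9 + 3.3 + 3.6 = 8.8 kcal/mol.
iPr at 180° (staggered): Cl–Ph gauche, Cl–OH gauche, COOH–iPr gauche, COOH–OH gauche, CH3–iPr gauche, CH3–Ph gauche; 1.1 + 0.6 + 1.2 + 0.8 + 1.2 + 1.2 = 6.1 kcal/mol.
iPr at 240° (eclipsed): Cl–Ph eclipsed, COOH–OH eclipsed, CH3–iPr eclipsed; 2.7 + 2.7 + 3.9 = 9.3 kcal/mol.
iPr at 300° (staggered): Cl–iPr gauche, Cl–Ph gauche, COOH–Ph gauche, COOH–OH gauche, CH3–iPr gauche, CH3–OH gauche; 1.0 + 1.1 + 1.3 + 0.8 + 1.2 + 0.6 = 6.0 kcal/mol.
The minimum (5.9 kcal/mol) occurs with iPr at 60°.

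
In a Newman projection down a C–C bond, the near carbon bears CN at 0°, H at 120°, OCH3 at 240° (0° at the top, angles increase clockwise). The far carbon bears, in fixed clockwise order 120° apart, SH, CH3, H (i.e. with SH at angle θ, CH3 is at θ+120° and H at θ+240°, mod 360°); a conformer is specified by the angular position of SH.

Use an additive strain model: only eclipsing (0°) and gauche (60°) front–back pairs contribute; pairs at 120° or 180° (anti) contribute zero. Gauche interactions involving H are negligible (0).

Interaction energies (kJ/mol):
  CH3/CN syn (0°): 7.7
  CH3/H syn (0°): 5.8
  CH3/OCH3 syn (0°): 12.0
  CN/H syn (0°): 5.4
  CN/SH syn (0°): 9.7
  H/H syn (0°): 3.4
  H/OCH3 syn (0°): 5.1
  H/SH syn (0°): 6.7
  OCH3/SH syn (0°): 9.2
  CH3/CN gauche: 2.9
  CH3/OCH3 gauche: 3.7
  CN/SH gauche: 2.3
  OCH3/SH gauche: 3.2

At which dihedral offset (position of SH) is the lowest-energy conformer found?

SH at 0° (eclipsed): CN(0°)/SH(0°) eclipsed 9.7; H(120°)/CH3(120°) eclipsed 5.8; OCH3(240°)/H(240°) eclipsed 5.1 → 20.6 kJ/mol.
SH at 60° (staggered): CN(0°)/SH(60°) gauche 2.3; OCH3(240°)/CH3(180°) gauche 3.7 → 6.0 kJ/mol.
SH at 120° (eclipsed): CN(0°)/H(0°) eclipsed 5.4; H(120°)/SH(120°) eclipsed 6.7; OCH3(240°)/CH3(240°) eclipsed 12.0 → 24.1 kJ/mol.
SH at 180° (staggered): CN(0°)/CH3(300°) gauche 2.9; OCH3(240°)/SH(180°) gauche 3.2; OCH3(240°)/CH3(300°) gauche 3.7 → 9.8 kJ/mol.
SH at 240° (eclipsed): CN(0°)/CH3(0°) eclipsed 7.7; H(120°)/H(120°) eclipsed 3.4; OCH3(240°)/SH(240°) eclipsed 9.2 → 20.3 kJ/mol.
SH at 300° (staggered): CN(0°)/SH(300°) gauche 2.3; CN(0°)/CH3(60°) gauche 2.9; OCH3(240°)/SH(300°) gauche 3.2 → 8.4 kJ/mol.
The minimum (6.0 kJ/mol) occurs with SH at 60°.

60°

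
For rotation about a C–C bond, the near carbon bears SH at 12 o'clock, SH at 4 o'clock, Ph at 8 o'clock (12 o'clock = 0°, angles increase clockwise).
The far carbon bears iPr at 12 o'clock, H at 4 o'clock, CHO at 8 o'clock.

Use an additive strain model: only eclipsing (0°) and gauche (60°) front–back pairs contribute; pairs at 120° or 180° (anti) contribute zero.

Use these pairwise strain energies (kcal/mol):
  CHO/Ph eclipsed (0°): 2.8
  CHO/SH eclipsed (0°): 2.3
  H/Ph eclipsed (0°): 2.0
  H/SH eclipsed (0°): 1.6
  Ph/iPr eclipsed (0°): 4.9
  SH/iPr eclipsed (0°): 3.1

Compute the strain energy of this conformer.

This conformer is eclipsed. SH at 0° is eclipsed with iPr at 0° (3.1); SH at 120° is eclipsed with H at 120° (1.6); Ph at 240° is eclipsed with CHO at 240° (2.8). Total 7.5 kcal/mol.

7.5 kcal/mol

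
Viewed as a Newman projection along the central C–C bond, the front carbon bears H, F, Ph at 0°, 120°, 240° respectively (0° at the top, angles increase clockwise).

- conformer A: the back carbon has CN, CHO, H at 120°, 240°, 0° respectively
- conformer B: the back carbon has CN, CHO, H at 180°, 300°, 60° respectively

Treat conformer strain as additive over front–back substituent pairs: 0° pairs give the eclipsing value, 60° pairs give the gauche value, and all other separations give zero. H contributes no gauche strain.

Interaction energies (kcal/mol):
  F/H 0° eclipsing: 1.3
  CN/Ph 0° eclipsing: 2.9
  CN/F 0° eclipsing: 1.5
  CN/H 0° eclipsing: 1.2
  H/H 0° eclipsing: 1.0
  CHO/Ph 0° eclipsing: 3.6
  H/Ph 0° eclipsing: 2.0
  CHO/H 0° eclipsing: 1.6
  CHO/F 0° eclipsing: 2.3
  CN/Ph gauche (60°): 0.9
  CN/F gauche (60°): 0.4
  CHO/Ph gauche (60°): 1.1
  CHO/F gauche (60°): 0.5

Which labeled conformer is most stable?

B

A (eclipsed): H(0°)/H(0°) eclipsed 1.0; F(120°)/CN(120°) eclipsed 1.5; Ph(240°)/CHO(240°) eclipsed 3.6 → 6.1 kcal/mol.
B (staggered): F(120°)/CN(180°) gauche 0.4; Ph(240°)/CN(180°) gauche 0.9; Ph(240°)/CHO(300°) gauche 1.1 → 2.4 kcal/mol.
B has the lowest total (2.4 kcal/mol).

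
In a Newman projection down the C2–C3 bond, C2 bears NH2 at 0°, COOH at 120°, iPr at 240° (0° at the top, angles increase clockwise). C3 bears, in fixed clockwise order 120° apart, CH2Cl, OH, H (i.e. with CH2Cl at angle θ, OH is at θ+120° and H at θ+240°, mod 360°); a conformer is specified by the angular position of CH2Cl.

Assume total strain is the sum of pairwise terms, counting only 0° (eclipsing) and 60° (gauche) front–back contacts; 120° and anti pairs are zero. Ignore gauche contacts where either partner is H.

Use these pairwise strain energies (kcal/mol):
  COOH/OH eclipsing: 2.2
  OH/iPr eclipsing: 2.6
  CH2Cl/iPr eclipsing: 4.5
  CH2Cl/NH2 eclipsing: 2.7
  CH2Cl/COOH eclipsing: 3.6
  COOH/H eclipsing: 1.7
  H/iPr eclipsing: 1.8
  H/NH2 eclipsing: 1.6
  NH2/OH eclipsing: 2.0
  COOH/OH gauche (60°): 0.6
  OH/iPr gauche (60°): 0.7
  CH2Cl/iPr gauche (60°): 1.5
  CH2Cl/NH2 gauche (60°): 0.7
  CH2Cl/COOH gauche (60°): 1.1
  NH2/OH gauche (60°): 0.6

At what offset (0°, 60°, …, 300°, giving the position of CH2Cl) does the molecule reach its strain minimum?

CH2Cl at 0° (eclipsed): NH2–CH2Cl eclipsed, COOH–OH eclipsed, iPr–H eclipsed; 2.7 + 2.2 + 1.8 = 6.7 kcal/mol.
CH2Cl at 60° (staggered): NH2–CH2Cl gauche, COOH–CH2Cl gauche, COOH–OH gauche, iPr–OH gauche; 0.7 + 1.1 + 0.6 + 0.7 = 3.1 kcal/mol.
CH2Cl at 120° (eclipsed): NH2–H eclipsed, COOH–CH2Cl eclipsed, iPr–OH eclipsed; 1.6 + 3.6 + 2.6 = 7.8 kcal/mol.
CH2Cl at 180° (staggered): NH2–OH gauche, COOH–CH2Cl gauche, iPr–CH2Cl gauche, iPr–OH gauche; 0.6 + 1.1 + 1.5 + 0.7 = 3.9 kcal/mol.
CH2Cl at 240° (eclipsed): NH2–OH eclipsed, COOH–H eclipsed, iPr–CH2Cl eclipsed; 2.0 + 1.7 + 4.5 = 8.2 kcal/mol.
CH2Cl at 300° (staggered): NH2–CH2Cl gauche, NH2–OH gauche, COOH–OH gauche, iPr–CH2Cl gauche; 0.7 + 0.6 + 0.6 + 1.5 = 3.4 kcal/mol.
The minimum (3.1 kcal/mol) occurs with CH2Cl at 60°.

60°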